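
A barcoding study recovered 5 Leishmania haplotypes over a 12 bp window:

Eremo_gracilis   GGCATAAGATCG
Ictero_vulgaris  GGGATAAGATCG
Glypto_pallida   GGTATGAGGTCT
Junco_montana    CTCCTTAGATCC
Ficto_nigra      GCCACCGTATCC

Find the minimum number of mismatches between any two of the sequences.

Pairwise Hamming distances:
  Eremo_gracilis vs Ictero_vulgaris: 1
  Eremo_gracilis vs Glypto_pallida: 4
  Eremo_gracilis vs Junco_montana: 5
  Eremo_gracilis vs Ficto_nigra: 6
  Ictero_vulgaris vs Glypto_pallida: 4
  Ictero_vulgaris vs Junco_montana: 6
  Ictero_vulgaris vs Ficto_nigra: 7
  Glypto_pallida vs Junco_montana: 7
  Glypto_pallida vs Ficto_nigra: 8
  Junco_montana vs Ficto_nigra: 7
The smallest is 1, between Eremo_gracilis and Ictero_vulgaris.

1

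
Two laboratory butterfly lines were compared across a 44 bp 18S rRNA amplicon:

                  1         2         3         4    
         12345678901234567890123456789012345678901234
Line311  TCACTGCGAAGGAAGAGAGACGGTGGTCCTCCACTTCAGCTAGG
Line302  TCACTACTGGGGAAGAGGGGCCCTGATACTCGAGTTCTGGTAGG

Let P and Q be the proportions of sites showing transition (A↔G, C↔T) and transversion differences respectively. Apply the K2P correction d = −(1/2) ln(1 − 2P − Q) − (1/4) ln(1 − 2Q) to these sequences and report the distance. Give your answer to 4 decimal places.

Mismatches occur at site 6 (G/A, transition), site 8 (G/T, transversion), site 9 (A/G, transition), site 10 (A/G, transition), site 18 (A/G, transition), site 20 (A/G, transition), site 22 (G/C, transversion), site 23 (G/C, transversion), site 26 (G/A, transition), site 28 (C/A, transversion), site 32 (C/G, transversion), site 34 (C/G, transversion), site 38 (A/T, transversion), site 40 (C/G, transversion).
Of the 14 differences, 6 transitions and 8 transversions over 44 sites: P = 6/44 = 0.136364, Q = 8/44 = 0.181818.
d = −0.5·ln(0.545454) − 0.25·ln(0.636364) = −0.5·(-0.606137) − 0.25·(-0.451985) = 0.4161.

0.4161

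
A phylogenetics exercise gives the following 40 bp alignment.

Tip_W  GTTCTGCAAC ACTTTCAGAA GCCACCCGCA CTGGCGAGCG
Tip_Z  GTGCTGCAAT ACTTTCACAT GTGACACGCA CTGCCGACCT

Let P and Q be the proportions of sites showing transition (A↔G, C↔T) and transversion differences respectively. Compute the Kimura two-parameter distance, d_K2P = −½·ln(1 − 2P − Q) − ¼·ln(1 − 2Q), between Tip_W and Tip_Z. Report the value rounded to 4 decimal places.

0.3060

The sequences differ at positions 3 (T/G, transversion), 10 (C/T, transition), 18 (G/C, transversion), 20 (A/T, transversion), 22 (C/T, transition), 23 (C/G, transversion), 26 (C/A, transversion), 34 (G/C, transversion), 38 (G/C, transversion), 40 (G/T, transversion).
Of the 10 differences, 2 transitions and 8 transversions over 40 sites: P = 2/40 = 0.050000, Q = 8/40 = 0.200000.
d = −0.5·ln(0.700000) − 0.25·ln(0.600000) = −0.5·(-0.356675) − 0.25·(-0.510826) = 0.3060.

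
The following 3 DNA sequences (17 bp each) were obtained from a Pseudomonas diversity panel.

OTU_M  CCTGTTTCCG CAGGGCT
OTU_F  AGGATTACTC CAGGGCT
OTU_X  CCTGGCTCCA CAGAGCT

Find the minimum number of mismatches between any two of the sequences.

Pairwise Hamming distances:
  OTU_M vs OTU_F: 7
  OTU_M vs OTU_X: 4
  OTU_F vs OTU_X: 10
The smallest is 4, between OTU_M and OTU_X.

4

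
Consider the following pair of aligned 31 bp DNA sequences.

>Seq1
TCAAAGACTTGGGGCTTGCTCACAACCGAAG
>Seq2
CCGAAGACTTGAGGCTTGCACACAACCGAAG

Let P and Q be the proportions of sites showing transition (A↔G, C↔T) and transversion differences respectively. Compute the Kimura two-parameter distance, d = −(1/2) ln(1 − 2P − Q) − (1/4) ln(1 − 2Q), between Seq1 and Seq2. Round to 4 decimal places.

Mismatches occur at site 1 (T↔C, transition), site 3 (A↔G, transition), site 12 (G↔A, transition), site 20 (T↔A, transversion).
Of the 4 differences, 3 transitions and 1 transversion over 31 sites: P = 3/31 = 0.096774, Q = 1/31 = 0.032258.
d = −0.5·ln(0.774194) − 0.25·ln(0.935484) = −0.5·(-0.255933) − 0.25·(-0.066691) = 0.1446.

0.1446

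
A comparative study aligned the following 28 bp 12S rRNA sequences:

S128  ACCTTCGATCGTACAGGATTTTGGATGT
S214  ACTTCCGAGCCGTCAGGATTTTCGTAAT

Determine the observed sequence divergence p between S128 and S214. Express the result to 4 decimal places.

Differing sites — 3:C/T; 5:T/C; 9:T/G; 11:G/C; 12:T/G; 13:A/T; 23:G/C; 25:A/T; 26:T/A; 27:G/A.
There are 10 differences over 28 sites, so p = 10/28 = 0.3571.

0.3571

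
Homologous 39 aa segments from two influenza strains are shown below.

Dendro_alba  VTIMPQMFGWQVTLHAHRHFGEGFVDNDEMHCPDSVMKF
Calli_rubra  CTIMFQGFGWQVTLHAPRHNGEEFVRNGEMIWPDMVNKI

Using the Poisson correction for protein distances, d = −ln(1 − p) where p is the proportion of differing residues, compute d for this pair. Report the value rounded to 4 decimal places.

The sequences differ at positions 1 (V/C), 5 (P/F), 7 (M/G), 17 (H/P), 20 (F/N), 23 (G/E), 26 (D/R), 28 (D/G), 31 (H/I), 32 (C/W), 35 (S/M), 37 (M/N), 39 (F/I).
p = 13/39 = 0.333333.
d = −ln(1 − 0.333333) = −ln(0.666667) = 0.4055.

0.4055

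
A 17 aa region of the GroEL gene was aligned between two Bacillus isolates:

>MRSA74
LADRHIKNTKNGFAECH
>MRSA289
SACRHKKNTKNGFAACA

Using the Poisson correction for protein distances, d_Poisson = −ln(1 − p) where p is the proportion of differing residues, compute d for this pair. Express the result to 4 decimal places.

0.3483

The sequences differ at positions 1 (L/S), 3 (D/C), 6 (I/K), 15 (E/A), 17 (H/A).
p = 5/17 = 0.294118.
d = −ln(1 − 0.294118) = −ln(0.705882) = 0.3483.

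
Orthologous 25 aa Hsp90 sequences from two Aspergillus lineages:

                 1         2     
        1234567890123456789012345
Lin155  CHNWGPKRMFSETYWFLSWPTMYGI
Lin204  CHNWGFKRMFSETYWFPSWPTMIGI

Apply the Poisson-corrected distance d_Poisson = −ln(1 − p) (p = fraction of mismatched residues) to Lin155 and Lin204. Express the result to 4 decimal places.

Differing sites — 6:P/F; 17:L/P; 23:Y/I.
p = 3/25 = 0.120000.
d = −ln(1 − 0.120000) = −ln(0.880000) = 0.1278.

0.1278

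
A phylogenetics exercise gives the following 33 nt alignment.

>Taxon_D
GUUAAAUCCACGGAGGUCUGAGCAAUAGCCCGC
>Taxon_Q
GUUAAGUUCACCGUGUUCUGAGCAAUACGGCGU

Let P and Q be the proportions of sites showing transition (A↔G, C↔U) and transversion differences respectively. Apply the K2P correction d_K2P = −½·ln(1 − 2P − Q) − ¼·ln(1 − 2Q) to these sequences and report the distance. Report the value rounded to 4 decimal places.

Differing sites — 6:A/G (Ti); 8:C/U (Ti); 12:G/C (Tv); 14:A/U (Tv); 16:G/U (Tv); 28:G/C (Tv); 29:C/G (Tv); 30:C/G (Tv); 33:C/U (Ti).
Of the 9 differences, 3 transitions and 6 transversions over 33 sites: P = 3/33 = 0.090909, Q = 6/33 = 0.181818.
d = −0.5·ln(0.636364) − 0.25·ln(0.636364) = −0.5·(-0.451985) − 0.25·(-0.451985) = 0.3390.

0.3390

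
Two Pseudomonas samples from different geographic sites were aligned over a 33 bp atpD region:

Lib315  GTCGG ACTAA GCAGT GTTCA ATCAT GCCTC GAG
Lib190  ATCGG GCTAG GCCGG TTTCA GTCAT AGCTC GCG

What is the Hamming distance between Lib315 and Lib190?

10

The sequences differ at positions 1 (G/A), 6 (A/G), 10 (A/G), 13 (A/C), 15 (T/G), 16 (G/T), 21 (A/G), 26 (G/A), 27 (C/G), 32 (A/C).
That gives 10 mismatches out of 33 aligned sites, so the Hamming distance is 10.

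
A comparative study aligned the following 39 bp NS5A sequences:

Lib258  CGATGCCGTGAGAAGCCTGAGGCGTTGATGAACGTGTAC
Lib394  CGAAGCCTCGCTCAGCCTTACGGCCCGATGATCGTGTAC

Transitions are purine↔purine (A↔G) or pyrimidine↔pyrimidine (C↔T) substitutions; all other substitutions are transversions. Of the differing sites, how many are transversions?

10

Differing sites — 4:T/A (Tv); 8:G/T (Tv); 9:T/C (Ti); 11:A/C (Tv); 12:G/T (Tv); 13:A/C (Tv); 19:G/T (Tv); 21:G/C (Tv); 23:C/G (Tv); 24:G/C (Tv); 25:T/C (Ti); 26:T/C (Ti); 32:A/T (Tv).
Of the 13 differences, 3 transitions and 10 transversions, so the answer is 10.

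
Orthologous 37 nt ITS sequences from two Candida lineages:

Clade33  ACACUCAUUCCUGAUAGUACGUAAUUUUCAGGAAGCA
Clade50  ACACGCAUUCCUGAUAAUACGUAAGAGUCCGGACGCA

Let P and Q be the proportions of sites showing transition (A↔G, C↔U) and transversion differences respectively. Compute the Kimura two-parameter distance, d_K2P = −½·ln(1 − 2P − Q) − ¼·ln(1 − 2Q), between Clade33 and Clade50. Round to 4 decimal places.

0.2198

Differing sites — 5:U/G (Tv); 17:G/A (Ti); 25:U/G (Tv); 26:U/A (Tv); 27:U/G (Tv); 30:A/C (Tv); 34:A/C (Tv).
Of the 7 differences, 1 transition and 6 transversions over 37 sites: P = 1/37 = 0.027027, Q = 6/37 = 0.162162.
d = −0.5·ln(0.783784) − 0.25·ln(0.675676) = −0.5·(-0.243622) − 0.25·(-0.392042) = 0.2198.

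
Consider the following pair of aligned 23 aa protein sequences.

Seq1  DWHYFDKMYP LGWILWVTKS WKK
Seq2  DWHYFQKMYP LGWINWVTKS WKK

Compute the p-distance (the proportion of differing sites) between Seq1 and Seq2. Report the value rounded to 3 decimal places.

The sequences differ at positions 6 (D/Q), 15 (L/N).
There are 2 differences over 23 sites, so p = 2/23 = 0.087.

0.087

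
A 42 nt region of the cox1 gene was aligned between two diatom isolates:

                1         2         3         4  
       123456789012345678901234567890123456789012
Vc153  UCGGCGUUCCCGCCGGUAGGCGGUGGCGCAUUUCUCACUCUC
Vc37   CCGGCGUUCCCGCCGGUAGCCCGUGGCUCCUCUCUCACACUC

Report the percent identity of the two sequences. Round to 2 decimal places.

Differing sites — 1:U/C; 20:G/C; 22:G/C; 28:G/U; 30:A/C; 32:U/C; 39:U/A.
35 of the 42 sites match, so the percent identity is 35/42 × 100 = 83.33%.

83.33%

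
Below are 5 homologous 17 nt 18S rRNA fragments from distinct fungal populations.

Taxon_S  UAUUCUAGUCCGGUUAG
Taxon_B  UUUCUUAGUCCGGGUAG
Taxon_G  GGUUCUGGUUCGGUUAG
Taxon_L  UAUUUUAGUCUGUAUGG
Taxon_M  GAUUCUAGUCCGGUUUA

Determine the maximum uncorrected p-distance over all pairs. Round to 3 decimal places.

Pairwise Hamming distances:
  Taxon_S vs Taxon_B: 4
  Taxon_S vs Taxon_G: 4
  Taxon_S vs Taxon_L: 5
  Taxon_S vs Taxon_M: 3
  Taxon_B vs Taxon_G: 7
  Taxon_B vs Taxon_L: 6
  Taxon_B vs Taxon_M: 7
  Taxon_G vs Taxon_L: 9
  Taxon_G vs Taxon_M: 5
  Taxon_L vs Taxon_M: 7
The largest is 9 mismatches, between Taxon_G and Taxon_L; p = 9/17 = 0.529.

0.529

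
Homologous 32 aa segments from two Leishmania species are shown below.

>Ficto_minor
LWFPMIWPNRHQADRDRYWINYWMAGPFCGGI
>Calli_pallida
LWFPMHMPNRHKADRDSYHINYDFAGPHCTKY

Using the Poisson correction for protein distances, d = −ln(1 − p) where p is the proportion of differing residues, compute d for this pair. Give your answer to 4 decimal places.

Differing sites — 6:I/H; 7:W/M; 12:Q/K; 17:R/S; 19:W/H; 23:W/D; 24:M/F; 28:F/H; 30:G/T; 31:G/K; 32:I/Y.
p = 11/32 = 0.343750.
d = −ln(1 − 0.343750) = −ln(0.656250) = 0.4212.

0.4212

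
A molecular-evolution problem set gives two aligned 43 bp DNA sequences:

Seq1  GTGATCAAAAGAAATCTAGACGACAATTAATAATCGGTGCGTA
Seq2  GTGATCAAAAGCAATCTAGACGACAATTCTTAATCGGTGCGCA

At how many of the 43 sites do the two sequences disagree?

4

The sequences differ at positions 12 (A/C), 29 (A/C), 30 (A/T), 42 (T/C).
That gives 4 mismatches out of 43 aligned sites, so the Hamming distance is 4.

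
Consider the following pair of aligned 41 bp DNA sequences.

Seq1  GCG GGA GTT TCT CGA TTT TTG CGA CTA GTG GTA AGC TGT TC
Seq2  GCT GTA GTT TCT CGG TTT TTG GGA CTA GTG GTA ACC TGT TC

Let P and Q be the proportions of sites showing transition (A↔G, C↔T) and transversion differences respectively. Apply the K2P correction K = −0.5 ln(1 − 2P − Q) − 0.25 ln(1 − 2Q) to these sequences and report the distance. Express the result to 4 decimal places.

The sequences differ at positions 3 (G/T, transversion), 5 (G/T, transversion), 15 (A/G, transition), 22 (C/G, transversion), 35 (G/C, transversion).
Of the 5 differences, 1 transition and 4 transversions over 41 sites: P = 1/41 = 0.024390, Q = 4/41 = 0.097561.
d = −0.5·ln(0.853659) − 0.25·ln(0.804878) = −0.5·(-0.158223) − 0.25·(-0.217065) = 0.1334.

0.1334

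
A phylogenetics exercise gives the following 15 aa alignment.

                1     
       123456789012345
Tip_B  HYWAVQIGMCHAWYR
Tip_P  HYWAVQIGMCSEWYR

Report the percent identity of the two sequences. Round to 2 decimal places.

Differing sites — 11:H/S; 12:A/E.
13 of the 15 sites match, so the percent identity is 13/15 × 100 = 86.67%.

86.67%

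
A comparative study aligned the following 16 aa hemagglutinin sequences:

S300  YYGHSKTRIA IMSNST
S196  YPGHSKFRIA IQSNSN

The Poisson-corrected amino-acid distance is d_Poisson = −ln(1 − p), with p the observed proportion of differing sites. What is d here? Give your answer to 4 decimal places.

Mismatches occur at site 2 (Y/P), site 7 (T/F), site 12 (M/Q), site 16 (T/N).
p = 4/16 = 0.250000.
d = −ln(1 − 0.250000) = −ln(0.750000) = 0.2877.

0.2877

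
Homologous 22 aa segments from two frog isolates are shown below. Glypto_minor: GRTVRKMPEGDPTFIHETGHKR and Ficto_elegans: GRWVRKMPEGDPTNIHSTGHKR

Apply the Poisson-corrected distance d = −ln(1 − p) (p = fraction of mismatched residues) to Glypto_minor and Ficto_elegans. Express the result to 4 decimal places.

Mismatches occur at site 3 (T→W), site 14 (F→N), site 17 (E→S).
p = 3/22 = 0.136364.
d = −ln(1 − 0.136364) = −ln(0.863636) = 0.1466.

0.1466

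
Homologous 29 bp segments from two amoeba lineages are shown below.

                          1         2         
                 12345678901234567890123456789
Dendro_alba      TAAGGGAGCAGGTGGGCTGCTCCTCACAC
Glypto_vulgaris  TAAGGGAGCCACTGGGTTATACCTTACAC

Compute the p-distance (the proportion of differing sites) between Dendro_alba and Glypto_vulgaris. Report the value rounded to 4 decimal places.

Differing sites — 10:A/C; 11:G/A; 12:G/C; 17:C/T; 19:G/A; 20:C/T; 21:T/A; 25:C/T.
There are 8 differences over 29 sites, so p = 8/29 = 0.2759.

0.2759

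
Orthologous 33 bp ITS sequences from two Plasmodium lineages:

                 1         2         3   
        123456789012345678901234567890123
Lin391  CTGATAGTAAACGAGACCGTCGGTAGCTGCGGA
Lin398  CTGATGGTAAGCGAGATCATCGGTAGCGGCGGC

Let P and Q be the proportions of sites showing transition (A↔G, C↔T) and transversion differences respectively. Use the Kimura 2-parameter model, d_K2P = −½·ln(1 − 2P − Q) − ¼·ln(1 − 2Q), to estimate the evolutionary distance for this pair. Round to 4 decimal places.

0.2128

Mismatches occur at site 6 (A/G, transition), site 11 (A/G, transition), site 17 (C/T, transition), site 19 (G/A, transition), site 28 (T/G, transversion), site 33 (A/C, transversion).
Of the 6 differences, 4 transitions and 2 transversions over 33 sites: P = 4/33 = 0.121212, Q = 2/33 = 0.060606.
d = −0.5·ln(0.696970) − 0.25·ln(0.878788) = −0.5·(-0.361013) − 0.25·(-0.129212) = 0.2128.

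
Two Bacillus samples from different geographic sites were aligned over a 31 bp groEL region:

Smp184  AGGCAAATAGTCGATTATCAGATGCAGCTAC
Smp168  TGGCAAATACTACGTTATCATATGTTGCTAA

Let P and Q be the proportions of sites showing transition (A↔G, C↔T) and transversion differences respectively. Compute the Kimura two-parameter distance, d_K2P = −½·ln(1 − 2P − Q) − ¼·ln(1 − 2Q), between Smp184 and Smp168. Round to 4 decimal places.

The sequences differ at positions 1 (A/T, transversion), 10 (G/C, transversion), 12 (C/A, transversion), 13 (G/C, transversion), 14 (A/G, transition), 21 (G/T, transversion), 25 (C/T, transition), 26 (A/T, transversion), 31 (C/A, transversion).
Of the 9 differences, 2 transitions and 7 transversions over 31 sites: P = 2/31 = 0.064516, Q = 7/31 = 0.225806.
d = −0.5·ln(0.645162) − 0.25·ln(0.548388) = −0.5·(-0.438254) − 0.25·(-0.600772) = 0.3693.

0.3693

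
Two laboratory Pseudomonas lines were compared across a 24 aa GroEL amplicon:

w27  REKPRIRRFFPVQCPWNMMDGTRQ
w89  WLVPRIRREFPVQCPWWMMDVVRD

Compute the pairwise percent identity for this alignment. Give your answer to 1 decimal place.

66.7%

Differing sites — 1:R/W; 2:E/L; 3:K/V; 9:F/E; 17:N/W; 21:G/V; 22:T/V; 24:Q/D.
16 of the 24 sites match, so the percent identity is 16/24 × 100 = 66.7%.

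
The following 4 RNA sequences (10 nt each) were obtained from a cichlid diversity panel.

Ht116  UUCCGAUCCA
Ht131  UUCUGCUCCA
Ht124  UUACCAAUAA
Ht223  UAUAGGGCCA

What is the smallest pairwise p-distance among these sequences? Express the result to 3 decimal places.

0.200

Pairwise Hamming distances:
  Ht116 vs Ht131: 2
  Ht116 vs Ht124: 5
  Ht116 vs Ht223: 5
  Ht131 vs Ht124: 7
  Ht131 vs Ht223: 5
  Ht124 vs Ht223: 8
The smallest is 2 mismatches, between Ht116 and Ht131; p = 2/10 = 0.200.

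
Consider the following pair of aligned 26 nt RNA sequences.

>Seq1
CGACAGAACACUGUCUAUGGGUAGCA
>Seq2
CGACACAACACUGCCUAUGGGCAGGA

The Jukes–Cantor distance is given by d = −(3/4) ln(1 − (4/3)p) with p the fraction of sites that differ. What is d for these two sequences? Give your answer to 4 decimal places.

0.1722

Mismatches occur at site 6 (G↔C), site 14 (U↔C), site 22 (U↔C), site 25 (C↔G).
p = 4/26 = 0.153846.
d = −0.75 · ln(1 − (4/3)·0.153846) = −0.75 · ln(0.794872) = −0.75 · (-0.229574) = 0.1722.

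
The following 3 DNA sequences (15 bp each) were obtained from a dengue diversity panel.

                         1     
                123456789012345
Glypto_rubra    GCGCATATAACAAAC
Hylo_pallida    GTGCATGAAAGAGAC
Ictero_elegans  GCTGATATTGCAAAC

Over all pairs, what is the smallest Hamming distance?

Pairwise Hamming distances:
  Glypto_rubra vs Hylo_pallida: 5
  Glypto_rubra vs Ictero_elegans: 4
  Hylo_pallida vs Ictero_elegans: 9
The smallest is 4, between Glypto_rubra and Ictero_elegans.

4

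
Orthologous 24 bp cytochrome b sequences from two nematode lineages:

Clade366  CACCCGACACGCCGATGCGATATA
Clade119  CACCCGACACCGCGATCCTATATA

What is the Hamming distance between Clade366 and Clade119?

The sequences differ at positions 11 (G/C), 12 (C/G), 17 (G/C), 19 (G/T).
That gives 4 mismatches out of 24 aligned sites, so the Hamming distance is 4.

4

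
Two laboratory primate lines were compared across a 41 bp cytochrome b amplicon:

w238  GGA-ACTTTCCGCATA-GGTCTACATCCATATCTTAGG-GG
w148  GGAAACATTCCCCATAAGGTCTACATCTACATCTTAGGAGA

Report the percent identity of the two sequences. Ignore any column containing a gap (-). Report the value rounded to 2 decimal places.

86.84%

Excluding the 3 gap columns leaves 38 comparable sites.
The sequences differ at positions 7 (T/A), 12 (G/C), 28 (C/T), 30 (T/C), 41 (G/A).
33 of the 38 comparable sites match, so the percent identity is 33/38 × 100 = 86.84%.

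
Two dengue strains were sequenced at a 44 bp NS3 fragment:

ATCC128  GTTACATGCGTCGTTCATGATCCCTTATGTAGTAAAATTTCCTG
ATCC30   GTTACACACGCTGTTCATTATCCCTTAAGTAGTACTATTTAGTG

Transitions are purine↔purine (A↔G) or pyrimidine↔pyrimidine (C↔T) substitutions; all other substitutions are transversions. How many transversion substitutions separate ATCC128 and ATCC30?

Differing sites — 7:T/C (Ti); 8:G/A (Ti); 11:T/C (Ti); 12:C/T (Ti); 19:G/T (Tv); 28:T/A (Tv); 35:A/C (Tv); 36:A/T (Tv); 41:C/A (Tv); 42:C/G (Tv).
Of the 10 differences, 4 transitions and 6 transversions, so the answer is 6.

6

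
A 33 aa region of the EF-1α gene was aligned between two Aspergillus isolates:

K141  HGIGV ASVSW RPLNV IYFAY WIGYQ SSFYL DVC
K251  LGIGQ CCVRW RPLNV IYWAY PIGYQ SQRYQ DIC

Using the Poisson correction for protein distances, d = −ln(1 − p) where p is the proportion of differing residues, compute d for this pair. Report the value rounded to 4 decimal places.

0.4055

Differing sites — 1:H/L; 5:V/Q; 6:A/C; 7:S/C; 9:S/R; 18:F/W; 21:W/P; 27:S/Q; 28:F/R; 30:L/Q; 32:V/I.
p = 11/33 = 0.333333.
d = −ln(1 − 0.333333) = −ln(0.666667) = 0.4055.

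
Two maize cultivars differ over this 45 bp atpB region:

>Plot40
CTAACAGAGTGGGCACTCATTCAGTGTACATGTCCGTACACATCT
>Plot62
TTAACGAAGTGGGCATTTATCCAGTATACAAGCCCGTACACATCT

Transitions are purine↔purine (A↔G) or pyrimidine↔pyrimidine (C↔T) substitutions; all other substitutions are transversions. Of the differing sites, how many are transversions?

1

Differing sites — 1:C/T (Ti); 6:A/G (Ti); 7:G/A (Ti); 16:C/T (Ti); 18:C/T (Ti); 21:T/C (Ti); 26:G/A (Ti); 31:T/A (Tv); 33:T/C (Ti).
Of the 9 differences, 8 transitions and 1 transversion, so the answer is 1.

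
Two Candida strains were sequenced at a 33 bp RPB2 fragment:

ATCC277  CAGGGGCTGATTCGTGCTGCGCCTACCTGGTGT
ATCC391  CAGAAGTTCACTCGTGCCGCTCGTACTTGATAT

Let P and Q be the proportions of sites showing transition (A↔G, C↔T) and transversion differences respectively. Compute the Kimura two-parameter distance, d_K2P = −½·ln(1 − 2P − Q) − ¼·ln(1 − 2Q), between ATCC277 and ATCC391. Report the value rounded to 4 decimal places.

Mismatches occur at site 4 (G↔A, transition), site 5 (G↔A, transition), site 7 (C↔T, transition), site 9 (G↔C, transversion), site 11 (T↔C, transition), site 18 (T↔C, transition), site 21 (G↔T, transversion), site 23 (C↔G, transversion), site 27 (C↔T, transition), site 30 (G↔A, transition), site 32 (G↔A, transition).
Of the 11 differences, 8 transitions and 3 transversions over 33 sites: P = 8/33 = 0.242424, Q = 3/33 = 0.090909.
d = −0.5·ln(0.424243) − 0.25·ln(0.818182) = −0.5·(-0.857449) − 0.25·(-0.200670) = 0.4789.

0.4789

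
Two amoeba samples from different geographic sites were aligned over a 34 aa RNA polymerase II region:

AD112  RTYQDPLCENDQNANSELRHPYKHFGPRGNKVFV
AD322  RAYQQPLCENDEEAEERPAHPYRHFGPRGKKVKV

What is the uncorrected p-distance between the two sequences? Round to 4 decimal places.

Differing sites — 2:T/A; 5:D/Q; 12:Q/E; 13:N/E; 15:N/E; 16:S/E; 17:E/R; 18:L/P; 19:R/A; 23:K/R; 30:N/K; 33:F/K.
There are 12 differences over 34 sites, so p = 12/34 = 0.3529.

0.3529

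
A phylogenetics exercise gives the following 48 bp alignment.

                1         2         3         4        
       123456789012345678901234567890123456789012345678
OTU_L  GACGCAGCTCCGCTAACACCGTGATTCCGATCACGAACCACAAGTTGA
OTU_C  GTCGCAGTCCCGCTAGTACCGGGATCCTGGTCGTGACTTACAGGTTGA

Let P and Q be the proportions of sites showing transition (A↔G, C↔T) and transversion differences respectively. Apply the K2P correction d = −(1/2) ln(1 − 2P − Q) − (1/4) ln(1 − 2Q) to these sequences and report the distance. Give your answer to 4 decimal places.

Differing sites — 2:A/T (Tv); 8:C/T (Ti); 9:T/C (Ti); 16:A/G (Ti); 17:C/T (Ti); 22:T/G (Tv); 26:T/C (Ti); 28:C/T (Ti); 30:A/G (Ti); 33:A/G (Ti); 34:C/T (Ti); 37:A/C (Tv); 38:C/T (Ti); 39:C/T (Ti); 43:A/G (Ti).
Of the 15 differences, 12 transitions and 3 transversions over 48 sites: P = 12/48 = 0.250000, Q = 3/48 = 0.062500.
d = −0.5·ln(0.437500) − 0.25·ln(0.875000) = −0.5·(-0.826679) − 0.25·(-0.133531) = 0.4467.

0.4467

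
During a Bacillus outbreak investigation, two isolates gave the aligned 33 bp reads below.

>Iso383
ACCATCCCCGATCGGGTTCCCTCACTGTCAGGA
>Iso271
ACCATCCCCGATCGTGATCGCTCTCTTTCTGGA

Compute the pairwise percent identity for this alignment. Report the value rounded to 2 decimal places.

81.82%

The sequences differ at positions 15 (G/T), 17 (T/A), 20 (C/G), 24 (A/T), 27 (G/T), 30 (A/T).
27 of the 33 sites match, so the percent identity is 27/33 × 100 = 81.82%.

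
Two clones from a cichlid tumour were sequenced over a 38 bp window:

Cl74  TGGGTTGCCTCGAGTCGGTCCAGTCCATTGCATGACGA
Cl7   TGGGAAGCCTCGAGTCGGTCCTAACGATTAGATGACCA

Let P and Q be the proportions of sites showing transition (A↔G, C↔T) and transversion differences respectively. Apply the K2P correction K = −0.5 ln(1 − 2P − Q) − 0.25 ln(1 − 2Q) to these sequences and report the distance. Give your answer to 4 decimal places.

0.2858

Differing sites — 5:T/A (Tv); 6:T/A (Tv); 22:A/T (Tv); 23:G/A (Ti); 24:T/A (Tv); 26:C/G (Tv); 30:G/A (Ti); 31:C/G (Tv); 37:G/C (Tv).
Of the 9 differences, 2 transitions and 7 transversions over 38 sites: P = 2/38 = 0.052632, Q = 7/38 = 0.184211.
d = −0.5·ln(0.710525) − 0.25·ln(0.631578) = −0.5·(-0.341751) − 0.25·(-0.459534) = 0.2858.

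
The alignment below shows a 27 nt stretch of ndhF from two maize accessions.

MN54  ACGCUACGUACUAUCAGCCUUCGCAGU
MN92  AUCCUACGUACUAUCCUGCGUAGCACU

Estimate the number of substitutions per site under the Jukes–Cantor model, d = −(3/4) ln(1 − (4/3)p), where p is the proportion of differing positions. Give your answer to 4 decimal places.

The sequences differ at positions 2 (C/U), 3 (G/C), 16 (A/C), 17 (G/U), 18 (C/G), 20 (U/G), 22 (C/A), 26 (G/C).
p = 8/27 = 0.296296.
d = −0.75 · ln(1 − (4/3)·0.296296) = −0.75 · ln(0.604939) = −0.75 · (-0.502628) = 0.3770.

0.3770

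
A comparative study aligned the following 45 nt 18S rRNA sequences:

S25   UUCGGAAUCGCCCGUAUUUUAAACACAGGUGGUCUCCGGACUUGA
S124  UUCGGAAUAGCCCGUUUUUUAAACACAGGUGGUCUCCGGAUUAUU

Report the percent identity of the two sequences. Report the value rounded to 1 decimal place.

86.7%

The sequences differ at positions 9 (C/A), 16 (A/U), 41 (C/U), 43 (U/A), 44 (G/U), 45 (A/U).
39 of the 45 sites match, so the percent identity is 39/45 × 100 = 86.7%.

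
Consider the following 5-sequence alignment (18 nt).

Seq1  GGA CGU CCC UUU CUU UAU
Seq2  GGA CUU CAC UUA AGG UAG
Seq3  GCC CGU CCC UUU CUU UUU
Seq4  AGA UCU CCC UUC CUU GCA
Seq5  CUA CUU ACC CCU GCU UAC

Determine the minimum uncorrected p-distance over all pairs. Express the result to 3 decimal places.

Pairwise Hamming distances:
  Seq1 vs Seq2: 7
  Seq1 vs Seq3: 3
  Seq1 vs Seq4: 7
  Seq1 vs Seq5: 9
  Seq2 vs Seq3: 10
  Seq2 vs Seq4: 11
  Seq2 vs Seq5: 11
  Seq3 vs Seq4: 9
  Seq3 vs Seq5: 11
  Seq4 vs Seq5: 13
The smallest is 3 mismatches, between Seq1 and Seq3; p = 3/18 = 0.167.

0.167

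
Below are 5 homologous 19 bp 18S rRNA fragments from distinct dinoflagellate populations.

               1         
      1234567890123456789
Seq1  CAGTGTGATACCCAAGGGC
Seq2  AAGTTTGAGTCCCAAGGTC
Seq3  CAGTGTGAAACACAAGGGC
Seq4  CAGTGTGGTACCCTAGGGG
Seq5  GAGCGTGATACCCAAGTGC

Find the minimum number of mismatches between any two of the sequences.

2

Pairwise Hamming distances:
  Seq1 vs Seq2: 5
  Seq1 vs Seq3: 2
  Seq1 vs Seq4: 3
  Seq1 vs Seq5: 3
  Seq2 vs Seq3: 6
  Seq2 vs Seq4: 8
  Seq2 vs Seq5: 7
  Seq3 vs Seq4: 5
  Seq3 vs Seq5: 5
  Seq4 vs Seq5: 6
The smallest is 2, between Seq1 and Seq3.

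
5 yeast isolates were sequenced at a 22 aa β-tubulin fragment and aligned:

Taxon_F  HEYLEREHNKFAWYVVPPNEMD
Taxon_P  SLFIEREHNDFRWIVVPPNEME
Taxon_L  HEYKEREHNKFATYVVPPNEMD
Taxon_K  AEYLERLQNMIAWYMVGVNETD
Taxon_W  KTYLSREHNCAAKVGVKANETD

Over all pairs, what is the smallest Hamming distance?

2

Pairwise Hamming distances:
  Taxon_F vs Taxon_P: 8
  Taxon_F vs Taxon_L: 2
  Taxon_F vs Taxon_K: 9
  Taxon_F vs Taxon_W: 11
  Taxon_P vs Taxon_L: 9
  Taxon_P vs Taxon_K: 15
  Taxon_P vs Taxon_W: 15
  Taxon_L vs Taxon_K: 11
  Taxon_L vs Taxon_W: 12
  Taxon_K vs Taxon_W: 12
The smallest is 2, between Taxon_F and Taxon_L.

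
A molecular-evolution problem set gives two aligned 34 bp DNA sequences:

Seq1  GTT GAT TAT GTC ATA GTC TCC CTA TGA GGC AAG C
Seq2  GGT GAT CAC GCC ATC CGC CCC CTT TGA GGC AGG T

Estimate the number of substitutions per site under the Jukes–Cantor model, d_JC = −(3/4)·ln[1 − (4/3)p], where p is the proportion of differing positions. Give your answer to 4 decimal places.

The sequences differ at positions 2 (T/G), 7 (T/C), 9 (T/C), 11 (T/C), 15 (A/C), 16 (G/C), 17 (T/G), 19 (T/C), 24 (A/T), 32 (A/G), 34 (C/T).
p = 11/34 = 0.323529.
d = −0.75 · ln(1 − (4/3)·0.323529) = −0.75 · ln(0.568628) = −0.75 · (-0.564529) = 0.4234.

0.4234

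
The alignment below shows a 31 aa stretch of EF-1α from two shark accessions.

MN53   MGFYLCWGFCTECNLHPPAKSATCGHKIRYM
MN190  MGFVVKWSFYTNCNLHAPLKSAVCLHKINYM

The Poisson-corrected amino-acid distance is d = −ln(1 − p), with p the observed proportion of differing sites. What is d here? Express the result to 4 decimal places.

Mismatches occur at site 4 (Y→V), site 5 (L→V), site 6 (C→K), site 8 (G→S), site 10 (C→Y), site 12 (E→N), site 17 (P→A), site 19 (A→L), site 23 (T→V), site 25 (G→L), site 29 (R→N).
p = 11/31 = 0.354839.
d = −ln(1 − 0.354839) = −ln(0.645161) = 0.4383.

0.4383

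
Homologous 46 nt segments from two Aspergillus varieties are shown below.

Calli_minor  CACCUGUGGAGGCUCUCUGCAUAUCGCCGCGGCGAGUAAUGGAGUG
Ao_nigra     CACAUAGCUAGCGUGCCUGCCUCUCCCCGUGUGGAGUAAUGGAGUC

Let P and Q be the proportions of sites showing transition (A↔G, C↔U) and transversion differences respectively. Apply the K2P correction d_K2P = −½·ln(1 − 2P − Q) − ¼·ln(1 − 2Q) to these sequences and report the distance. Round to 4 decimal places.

0.4746

Differing sites — 4:C/A (Tv); 6:G/A (Ti); 7:U/G (Tv); 8:G/C (Tv); 9:G/U (Tv); 12:G/C (Tv); 13:C/G (Tv); 15:C/G (Tv); 16:U/C (Ti); 21:A/C (Tv); 23:A/C (Tv); 26:G/C (Tv); 30:C/U (Ti); 32:G/U (Tv); 33:C/G (Tv); 46:G/C (Tv).
Of the 16 differences, 3 transitions and 13 transversions over 46 sites: P = 3/46 = 0.065217, Q = 13/46 = 0.282609.
d = −0.5·ln(0.586957) − 0.25·ln(0.434782) = −0.5·(-0.532804) − 0.25·(-0.832911) = 0.4746.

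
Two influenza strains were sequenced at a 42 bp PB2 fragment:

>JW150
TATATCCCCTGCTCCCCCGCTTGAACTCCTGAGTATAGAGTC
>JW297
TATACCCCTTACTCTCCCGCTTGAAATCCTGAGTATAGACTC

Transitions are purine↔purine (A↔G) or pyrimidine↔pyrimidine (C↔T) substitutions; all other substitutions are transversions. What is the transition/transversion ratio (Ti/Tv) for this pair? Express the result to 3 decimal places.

Mismatches occur at site 5 (T↔C, transition), site 9 (C↔T, transition), site 11 (G↔A, transition), site 15 (C↔T, transition), site 26 (C↔A, transversion), site 40 (G↔C, transversion).
Of the 6 differences, 4 transitions and 2 transversions, so Ti/Tv = 4/2 = 2.000.

2.000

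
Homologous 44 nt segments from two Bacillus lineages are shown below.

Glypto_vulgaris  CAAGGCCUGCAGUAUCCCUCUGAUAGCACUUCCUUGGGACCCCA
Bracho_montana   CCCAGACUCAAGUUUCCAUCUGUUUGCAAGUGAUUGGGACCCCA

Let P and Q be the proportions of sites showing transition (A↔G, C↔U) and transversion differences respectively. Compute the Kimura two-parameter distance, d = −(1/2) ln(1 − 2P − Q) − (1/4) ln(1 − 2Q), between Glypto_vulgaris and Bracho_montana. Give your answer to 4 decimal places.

Mismatches occur at site 2 (A/C, transversion), site 3 (A/C, transversion), site 4 (G/A, transition), site 6 (C/A, transversion), site 9 (G/C, transversion), site 10 (C/A, transversion), site 14 (A/U, transversion), site 18 (C/A, transversion), site 23 (A/U, transversion), site 25 (A/U, transversion), site 29 (C/A, transversion), site 30 (U/G, transversion), site 32 (C/G, transversion), site 33 (C/A, transversion).
Of the 14 differences, 1 transition and 13 transversions over 44 sites: P = 1/44 = 0.022727, Q = 13/44 = 0.295455.
d = −0.5·ln(0.659091) − 0.25·ln(0.409090) = −0.5·(-0.416894) − 0.25·(-0.893820) = 0.4319.

0.4319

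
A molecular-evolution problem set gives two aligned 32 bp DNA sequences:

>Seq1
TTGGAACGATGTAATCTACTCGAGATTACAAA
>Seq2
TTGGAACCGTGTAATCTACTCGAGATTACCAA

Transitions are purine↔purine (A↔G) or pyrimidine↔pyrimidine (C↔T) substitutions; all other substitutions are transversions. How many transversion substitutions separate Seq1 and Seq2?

2

Mismatches occur at site 8 (G/C, transversion), site 9 (A/G, transition), site 30 (A/C, transversion).
Of the 3 differences, 1 transition and 2 transversions, so the answer is 2.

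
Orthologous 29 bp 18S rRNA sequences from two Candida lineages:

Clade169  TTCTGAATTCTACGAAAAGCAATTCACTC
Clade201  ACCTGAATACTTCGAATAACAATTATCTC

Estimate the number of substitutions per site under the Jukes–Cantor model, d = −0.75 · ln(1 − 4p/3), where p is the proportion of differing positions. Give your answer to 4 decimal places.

The sequences differ at positions 1 (T/A), 2 (T/C), 9 (T/A), 12 (A/T), 17 (A/T), 19 (G/A), 25 (C/A), 26 (A/T).
p = 8/29 = 0.275862.
d = −0.75 · ln(1 − (4/3)·0.275862) = −0.75 · ln(0.632184) = −0.75 · (-0.458575) = 0.3439.

0.3439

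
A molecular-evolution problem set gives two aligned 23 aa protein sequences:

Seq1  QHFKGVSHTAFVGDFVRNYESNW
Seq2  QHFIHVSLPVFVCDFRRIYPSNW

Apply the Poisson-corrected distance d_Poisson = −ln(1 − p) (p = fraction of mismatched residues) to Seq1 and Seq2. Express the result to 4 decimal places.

0.4964

Mismatches occur at site 4 (K→I), site 5 (G→H), site 8 (H→L), site 9 (T→P), site 10 (A→V), site 13 (G→C), site 16 (V→R), site 18 (N→I), site 20 (E→P).
p = 9/23 = 0.391304.
d = −ln(1 − 0.391304) = −ln(0.608696) = 0.4964.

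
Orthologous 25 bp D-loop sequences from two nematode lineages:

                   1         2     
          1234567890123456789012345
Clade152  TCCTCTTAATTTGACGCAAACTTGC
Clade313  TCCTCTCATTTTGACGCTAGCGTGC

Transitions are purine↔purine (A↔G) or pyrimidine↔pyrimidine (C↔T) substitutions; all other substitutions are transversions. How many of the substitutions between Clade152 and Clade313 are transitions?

The sequences differ at positions 7 (T/C, transition), 9 (A/T, transversion), 18 (A/T, transversion), 20 (A/G, transition), 22 (T/G, transversion).
Of the 5 differences, 2 transitions and 3 transversions, so the answer is 2.

2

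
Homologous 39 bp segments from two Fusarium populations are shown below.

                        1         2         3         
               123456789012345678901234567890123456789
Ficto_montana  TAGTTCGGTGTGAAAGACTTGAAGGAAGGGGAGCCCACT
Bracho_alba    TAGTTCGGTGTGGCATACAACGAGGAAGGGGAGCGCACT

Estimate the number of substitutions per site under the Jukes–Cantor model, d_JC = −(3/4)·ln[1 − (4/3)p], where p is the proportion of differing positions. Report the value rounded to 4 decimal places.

Differing sites — 13:A/G; 14:A/C; 16:G/T; 19:T/A; 20:T/A; 21:G/C; 22:A/G; 35:C/G.
p = 8/39 = 0.205128.
d = −0.75 · ln(1 − (4/3)·0.205128) = −0.75 · ln(0.726496) = −0.75 · (-0.319522) = 0.2396.

0.2396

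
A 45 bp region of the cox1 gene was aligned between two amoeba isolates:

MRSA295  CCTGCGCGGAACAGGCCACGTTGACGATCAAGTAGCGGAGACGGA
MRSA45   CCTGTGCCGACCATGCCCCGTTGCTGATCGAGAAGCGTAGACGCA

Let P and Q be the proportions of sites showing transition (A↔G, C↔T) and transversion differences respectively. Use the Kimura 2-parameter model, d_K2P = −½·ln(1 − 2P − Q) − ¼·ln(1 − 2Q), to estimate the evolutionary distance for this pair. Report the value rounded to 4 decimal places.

The sequences differ at positions 5 (C/T, transition), 8 (G/C, transversion), 11 (A/C, transversion), 14 (G/T, transversion), 18 (A/C, transversion), 24 (A/C, transversion), 25 (C/T, transition), 30 (A/G, transition), 33 (T/A, transversion), 38 (G/T, transversion), 44 (G/C, transversion).
Of the 11 differences, 3 transitions and 8 transversions over 45 sites: P = 3/45 = 0.066667, Q = 8/45 = 0.177778.
d = −0.5·ln(0.688888) − 0.25·ln(0.644444) = −0.5·(-0.372677) − 0.25·(-0.439367) = 0.2962.

0.2962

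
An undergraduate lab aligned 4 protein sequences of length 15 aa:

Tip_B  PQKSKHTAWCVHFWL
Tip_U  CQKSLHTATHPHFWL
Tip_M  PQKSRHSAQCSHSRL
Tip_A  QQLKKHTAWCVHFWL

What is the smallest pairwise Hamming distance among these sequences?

Pairwise Hamming distances:
  Tip_B vs Tip_U: 5
  Tip_B vs Tip_M: 6
  Tip_B vs Tip_A: 3
  Tip_U vs Tip_M: 8
  Tip_U vs Tip_A: 7
  Tip_M vs Tip_A: 9
The smallest is 3, between Tip_B and Tip_A.

3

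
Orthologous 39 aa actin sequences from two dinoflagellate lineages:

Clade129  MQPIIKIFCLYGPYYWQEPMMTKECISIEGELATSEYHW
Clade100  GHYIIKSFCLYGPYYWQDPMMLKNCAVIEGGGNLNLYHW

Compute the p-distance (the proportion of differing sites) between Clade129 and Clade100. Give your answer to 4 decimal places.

Differing sites — 1:M/G; 2:Q/H; 3:P/Y; 7:I/S; 18:E/D; 22:T/L; 24:E/N; 26:I/A; 27:S/V; 31:E/G; 32:L/G; 33:A/N; 34:T/L; 35:S/N; 36:E/L.
There are 15 differences over 39 sites, so p = 15/39 = 0.3846.

0.3846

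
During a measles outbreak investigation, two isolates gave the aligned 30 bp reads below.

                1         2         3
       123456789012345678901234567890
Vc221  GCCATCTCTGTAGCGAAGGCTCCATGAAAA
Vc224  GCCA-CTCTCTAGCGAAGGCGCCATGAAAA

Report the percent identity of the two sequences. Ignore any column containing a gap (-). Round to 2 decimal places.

93.10%

Excluding the 1 gap column leaves 29 comparable sites.
Differing sites — 10:G/C; 21:T/G.
27 of the 29 comparable sites match, so the percent identity is 27/29 × 100 = 93.10%.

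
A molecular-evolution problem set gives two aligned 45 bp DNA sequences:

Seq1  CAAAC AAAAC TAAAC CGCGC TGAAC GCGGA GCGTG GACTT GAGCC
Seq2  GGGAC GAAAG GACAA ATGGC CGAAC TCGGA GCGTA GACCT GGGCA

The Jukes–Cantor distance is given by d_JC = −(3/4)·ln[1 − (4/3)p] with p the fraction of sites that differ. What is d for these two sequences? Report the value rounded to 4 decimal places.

0.5254

Differing sites — 1:C/G; 2:A/G; 3:A/G; 6:A/G; 10:C/G; 11:T/G; 13:A/C; 15:C/A; 16:C/A; 17:G/T; 18:C/G; 21:T/C; 26:G/T; 35:G/A; 39:T/C; 42:A/G; 45:C/A.
p = 17/45 = 0.377778.
d = −0.75 · ln(1 − (4/3)·0.377778) = −0.75 · ln(0.496296) = −0.75 · (-0.700583) = 0.5254.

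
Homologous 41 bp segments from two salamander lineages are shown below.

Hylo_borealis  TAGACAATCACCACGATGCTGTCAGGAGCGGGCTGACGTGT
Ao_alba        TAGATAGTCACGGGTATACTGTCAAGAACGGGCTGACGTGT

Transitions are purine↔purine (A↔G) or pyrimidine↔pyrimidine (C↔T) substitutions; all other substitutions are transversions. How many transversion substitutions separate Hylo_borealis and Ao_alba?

The sequences differ at positions 5 (C/T, transition), 7 (A/G, transition), 12 (C/G, transversion), 13 (A/G, transition), 14 (C/G, transversion), 15 (G/T, transversion), 18 (G/A, transition), 25 (G/A, transition), 28 (G/A, transition).
Of the 9 differences, 6 transitions and 3 transversions, so the answer is 3.

3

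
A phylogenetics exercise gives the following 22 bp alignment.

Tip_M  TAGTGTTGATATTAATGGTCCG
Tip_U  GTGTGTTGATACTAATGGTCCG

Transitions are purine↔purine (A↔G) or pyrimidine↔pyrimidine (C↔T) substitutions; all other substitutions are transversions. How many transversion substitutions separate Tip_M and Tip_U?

Mismatches occur at site 1 (T/G, transversion), site 2 (A/T, transversion), site 12 (T/C, transition).
Of the 3 differences, 1 transition and 2 transversions, so the answer is 2.

2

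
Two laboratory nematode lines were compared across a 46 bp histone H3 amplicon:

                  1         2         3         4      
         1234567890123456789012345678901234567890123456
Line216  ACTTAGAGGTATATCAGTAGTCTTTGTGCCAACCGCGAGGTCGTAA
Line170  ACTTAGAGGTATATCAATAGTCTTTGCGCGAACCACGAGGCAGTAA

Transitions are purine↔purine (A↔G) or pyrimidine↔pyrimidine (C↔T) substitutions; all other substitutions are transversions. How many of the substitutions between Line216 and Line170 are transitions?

4

Mismatches occur at site 17 (G→A, transition), site 27 (T→C, transition), site 30 (C→G, transversion), site 35 (G→A, transition), site 41 (T→C, transition), site 42 (C→A, transversion).
Of the 6 differences, 4 transitions and 2 transversions, so the answer is 4.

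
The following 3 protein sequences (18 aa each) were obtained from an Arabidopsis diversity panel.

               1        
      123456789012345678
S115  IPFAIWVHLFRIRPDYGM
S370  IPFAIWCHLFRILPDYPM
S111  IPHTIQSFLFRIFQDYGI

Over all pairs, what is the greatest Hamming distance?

Pairwise Hamming distances:
  S115 vs S370: 3
  S115 vs S111: 8
  S370 vs S111: 9
The largest is 9, between S370 and S111.

9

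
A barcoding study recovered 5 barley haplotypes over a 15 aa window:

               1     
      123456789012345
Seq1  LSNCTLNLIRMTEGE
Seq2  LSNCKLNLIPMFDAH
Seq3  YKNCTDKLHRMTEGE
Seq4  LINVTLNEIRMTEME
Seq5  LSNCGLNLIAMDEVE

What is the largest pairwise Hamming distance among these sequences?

Pairwise Hamming distances:
  Seq1 vs Seq2: 6
  Seq1 vs Seq3: 5
  Seq1 vs Seq4: 4
  Seq1 vs Seq5: 4
  Seq2 vs Seq3: 11
  Seq2 vs Seq4: 9
  Seq2 vs Seq5: 6
  Seq3 vs Seq4: 8
  Seq3 vs Seq5: 9
  Seq4 vs Seq5: 7
The largest is 11, between Seq2 and Seq3.

11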